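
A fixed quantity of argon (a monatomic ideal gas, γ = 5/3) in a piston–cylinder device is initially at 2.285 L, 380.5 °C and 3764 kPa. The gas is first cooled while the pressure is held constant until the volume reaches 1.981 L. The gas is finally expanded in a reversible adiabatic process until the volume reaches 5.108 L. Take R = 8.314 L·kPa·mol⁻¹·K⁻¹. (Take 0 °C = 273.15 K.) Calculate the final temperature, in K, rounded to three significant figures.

Convert: T₁ = 653.6 K.
P constant ⇒ V ∝ T: P₂ = P₁; T₂ = T₁·(V₂/V₁) = 566.7 K.
Reversible adiabatic, γ = 5/3: T₃ = T₂·(V₂/V₃)^(γ−1) = 301.4 K; P₃ = P₂·(V₂/V₃)^γ = 776.3 kPa.

T₃ ≈ 301 K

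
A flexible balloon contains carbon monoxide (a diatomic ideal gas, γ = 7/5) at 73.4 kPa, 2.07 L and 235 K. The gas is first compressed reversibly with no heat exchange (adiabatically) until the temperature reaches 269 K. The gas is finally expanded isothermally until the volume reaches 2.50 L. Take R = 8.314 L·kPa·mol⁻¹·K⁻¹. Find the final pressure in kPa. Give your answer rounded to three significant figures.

Adiabatic (γ = 7/5), T V^(γ−1) and P V^γ constant: P₂ = P₁·(T₂/T₁)^(γ/(γ−1)) = 117.8 kPa; V₂ = V₁·(T₁/T₂)^(1/(γ−1)) = 1.477 L.
Isothermal, so P V is constant: T₃ = T₂; P₃ = P₂·(V₂/V₃) = 69.57 kPa.

P₃ ≈ 69.6 kPa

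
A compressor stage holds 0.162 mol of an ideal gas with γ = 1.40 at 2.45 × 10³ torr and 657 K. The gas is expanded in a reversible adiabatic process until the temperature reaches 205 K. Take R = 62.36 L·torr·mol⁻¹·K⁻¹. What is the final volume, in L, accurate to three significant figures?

From PV = nRT: V₁ = nRT₁/P₁ = 2.709 L.
Adiabatic (γ = 1.40), T V^(γ−1) and P V^γ constant: P₂ = P₁·(T₂/T₁)^(γ/(γ−1)) = 41.57 torr; V₂ = V₁·(T₁/T₂)^(1/(γ−1)) = 49.81 L.

V₂ ≈ 49.8 L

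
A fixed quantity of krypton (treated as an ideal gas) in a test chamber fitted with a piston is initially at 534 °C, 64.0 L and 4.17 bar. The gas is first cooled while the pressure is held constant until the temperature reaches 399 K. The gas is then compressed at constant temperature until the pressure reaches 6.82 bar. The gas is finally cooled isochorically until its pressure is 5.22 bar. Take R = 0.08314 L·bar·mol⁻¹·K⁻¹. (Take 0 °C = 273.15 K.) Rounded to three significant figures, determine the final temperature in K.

Convert: T₁ = 807.1 K.
Isobaric, so V/T is constant: P₂ = P₁; V₂ = V₁·(T₂/T₁) = 31.64 L.
T constant ⇒ Boyle's law P V = const: T₃ = T₂; V₃ = V₂·(P₂/P₃) = 19.34 L.
Isochoric, so P/T is constant: V₄ = V₃; T₄ = T₃·(P₄/P₃) = 305.4 K.

T₄ ≈ 305 K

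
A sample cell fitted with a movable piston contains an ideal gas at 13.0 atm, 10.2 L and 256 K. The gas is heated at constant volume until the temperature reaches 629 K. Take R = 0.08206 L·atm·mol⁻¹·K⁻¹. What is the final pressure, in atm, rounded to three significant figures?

Isochoric, so P/T is constant: V₂ = V₁; P₂ = P₁·(T₂/T₁) = 31.94 atm.

P₂ ≈ 31.9 atm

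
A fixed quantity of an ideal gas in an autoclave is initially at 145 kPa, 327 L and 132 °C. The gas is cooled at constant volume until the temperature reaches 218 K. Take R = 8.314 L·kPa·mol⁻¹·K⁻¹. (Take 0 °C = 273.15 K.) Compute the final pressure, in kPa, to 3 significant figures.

Convert: T₁ = 405.1 K.
V constant ⇒ P ∝ T: V₂ = V₁; P₂ = P₁·(T₂/T₁) = 78.02 kPa.

P₂ ≈ 78.0 kPa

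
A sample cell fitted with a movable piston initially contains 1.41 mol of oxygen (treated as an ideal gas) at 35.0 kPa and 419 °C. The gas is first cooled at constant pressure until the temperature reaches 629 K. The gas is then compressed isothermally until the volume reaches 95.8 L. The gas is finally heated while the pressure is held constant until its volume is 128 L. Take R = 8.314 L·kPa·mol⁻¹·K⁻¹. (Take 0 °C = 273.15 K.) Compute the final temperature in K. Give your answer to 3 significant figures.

T₄ ≈ 840 K

Convert: T₁ = 692.1 K.
From PV = nRT: V₁ = nRT₁/P₁ = 231.8 L.
P constant ⇒ V ∝ T: P₂ = P₁; V₂ = V₁·(T₂/T₁) = 210.7 L.
T constant ⇒ Boyle's law P V = const: T₃ = T₂; P₃ = P₂·(V₂/V₃) = 76.97 kPa.
P constant ⇒ V ∝ T: P₄ = P₃; T₄ = T₃·(V₄/V₃) = 840.4 K.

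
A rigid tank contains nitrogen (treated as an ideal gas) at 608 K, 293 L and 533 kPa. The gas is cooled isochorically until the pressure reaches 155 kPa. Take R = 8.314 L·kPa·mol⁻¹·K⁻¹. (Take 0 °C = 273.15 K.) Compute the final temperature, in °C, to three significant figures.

Isochoric, so P/T is constant: V₂ = V₁; T₂ = T₁·(P₂/P₁) = 176.8 K.

T₂ ≈ -96.3 °C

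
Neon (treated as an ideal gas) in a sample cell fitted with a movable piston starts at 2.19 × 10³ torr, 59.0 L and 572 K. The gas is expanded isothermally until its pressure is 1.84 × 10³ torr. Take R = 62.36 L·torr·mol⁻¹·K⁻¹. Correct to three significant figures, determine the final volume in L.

V₂ ≈ 70.2 L

T constant ⇒ Boyle's law P V = const: T₂ = T₁; V₂ = V₁·(P₁/P₂) = 70.22 L.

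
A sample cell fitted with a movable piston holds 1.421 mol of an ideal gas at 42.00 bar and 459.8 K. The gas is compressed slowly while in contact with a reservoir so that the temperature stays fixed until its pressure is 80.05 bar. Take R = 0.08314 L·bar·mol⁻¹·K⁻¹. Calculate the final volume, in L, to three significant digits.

From PV = nRT: V₁ = nRT₁/P₁ = 1.293 L.
Isothermal, so P V is constant: T₂ = T₁; V₂ = V₁·(P₁/P₂) = 0.6786 L.

V₂ ≈ 0.679 L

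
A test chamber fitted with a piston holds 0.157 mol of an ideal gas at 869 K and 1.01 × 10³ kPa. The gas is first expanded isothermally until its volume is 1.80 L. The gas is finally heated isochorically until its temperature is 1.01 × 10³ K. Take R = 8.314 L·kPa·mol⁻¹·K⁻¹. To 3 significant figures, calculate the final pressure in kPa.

From PV = nRT: V₁ = nRT₁/P₁ = 1.123 L.
Isothermal, so P V is constant: T₂ = T₁; P₂ = P₁·(V₁/V₂) = 630.2 kPa.
V constant ⇒ P ∝ T: V₃ = V₂; P₃ = P₂·(T₃/T₂) = 732.4 kPa.

P₃ ≈ 732 kPa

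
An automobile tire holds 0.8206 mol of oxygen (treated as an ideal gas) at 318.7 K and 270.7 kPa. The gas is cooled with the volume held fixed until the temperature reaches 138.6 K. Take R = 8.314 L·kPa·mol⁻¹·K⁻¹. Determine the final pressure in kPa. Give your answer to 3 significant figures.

P₂ ≈ 118 kPa

From PV = nRT: V₁ = nRT₁/P₁ = 8.032 L.
V constant ⇒ P ∝ T: V₂ = V₁; P₂ = P₁·(T₂/T₁) = 117.7 kPa.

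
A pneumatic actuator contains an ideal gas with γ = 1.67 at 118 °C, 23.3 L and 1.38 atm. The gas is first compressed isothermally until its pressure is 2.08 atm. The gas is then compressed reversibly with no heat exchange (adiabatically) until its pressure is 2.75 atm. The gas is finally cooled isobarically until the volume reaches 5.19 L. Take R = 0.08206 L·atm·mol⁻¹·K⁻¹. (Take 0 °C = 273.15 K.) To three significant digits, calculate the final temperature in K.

T₄ ≈ 174 K

Convert: T₁ = 391.1 K.
Isothermal, so P V is constant: T₂ = T₁; V₂ = V₁·(P₁/P₂) = 15.46 L.
Adiabatic (γ = 1.67), T V^(γ−1) and P V^γ constant: T₃ = T₂·(P₃/P₂)^((γ−1)/γ) = 437.5 K; V₃ = V₂·(P₂/P₃)^(1/γ) = 13.08 L.
P constant ⇒ V ∝ T: P₄ = P₃; T₄ = T₃·(V₄/V₃) = 173.6 K.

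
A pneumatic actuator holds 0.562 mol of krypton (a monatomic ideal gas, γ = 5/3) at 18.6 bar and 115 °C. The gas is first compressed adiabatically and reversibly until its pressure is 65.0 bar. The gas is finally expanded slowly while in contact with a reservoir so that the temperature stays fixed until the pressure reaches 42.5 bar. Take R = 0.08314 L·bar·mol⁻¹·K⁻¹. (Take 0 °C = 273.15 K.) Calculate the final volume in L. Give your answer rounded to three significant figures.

V₃ ≈ 0.704 L

Convert: T₁ = 388.1 K.
From PV = nRT: V₁ = nRT₁/P₁ = 0.9751 L.
Adiabatic (γ = 5/3), T V^(γ−1) and P V^γ constant: T₂ = T₁·(P₂/P₁)^((γ−1)/γ) = 640.3 K; V₂ = V₁·(P₁/P₂)^(1/γ) = 0.4602 L.
Isothermal, so P V is constant: T₃ = T₂; V₃ = V₂·(P₂/P₃) = 0.7039 L.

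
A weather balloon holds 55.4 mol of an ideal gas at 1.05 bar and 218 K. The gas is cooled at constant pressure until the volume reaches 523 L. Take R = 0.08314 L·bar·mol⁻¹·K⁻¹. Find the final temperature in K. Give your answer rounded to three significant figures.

From PV = nRT: V₁ = nRT₁/P₁ = 956.3 L.
P constant ⇒ V ∝ T: P₂ = P₁; T₂ = T₁·(V₂/V₁) = 119.2 K.

T₂ ≈ 119 K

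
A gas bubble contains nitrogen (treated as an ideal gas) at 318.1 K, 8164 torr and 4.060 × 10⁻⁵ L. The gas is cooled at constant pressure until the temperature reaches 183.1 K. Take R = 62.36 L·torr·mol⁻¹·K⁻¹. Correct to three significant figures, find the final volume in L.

V₂ ≈ 2.34e-05 L

Isobaric, so V/T is constant: P₂ = P₁; V₂ = V₁·(T₂/T₁) = 2.337e-05 L.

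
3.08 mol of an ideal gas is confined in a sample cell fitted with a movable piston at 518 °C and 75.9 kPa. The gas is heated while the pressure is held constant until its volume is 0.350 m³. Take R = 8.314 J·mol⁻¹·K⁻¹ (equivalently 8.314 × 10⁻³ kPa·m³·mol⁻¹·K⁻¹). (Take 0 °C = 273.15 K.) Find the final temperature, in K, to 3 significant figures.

Convert: T₁ = 791.1 K.
From PV = nRT: V₁ = nRT₁/P₁ = 0.2669 m³.
P constant ⇒ V ∝ T: P₂ = P₁; T₂ = T₁·(V₂/V₁) = 1037 K.

T₂ ≈ 1.04e+03 K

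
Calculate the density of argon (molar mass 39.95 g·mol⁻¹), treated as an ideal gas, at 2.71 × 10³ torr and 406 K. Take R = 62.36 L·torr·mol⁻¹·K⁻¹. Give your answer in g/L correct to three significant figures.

ρ ≈ 4.28 g/L

ρ = PM/(RT) = (2.71e+03 × 39.95) / (62.36 × 406.0)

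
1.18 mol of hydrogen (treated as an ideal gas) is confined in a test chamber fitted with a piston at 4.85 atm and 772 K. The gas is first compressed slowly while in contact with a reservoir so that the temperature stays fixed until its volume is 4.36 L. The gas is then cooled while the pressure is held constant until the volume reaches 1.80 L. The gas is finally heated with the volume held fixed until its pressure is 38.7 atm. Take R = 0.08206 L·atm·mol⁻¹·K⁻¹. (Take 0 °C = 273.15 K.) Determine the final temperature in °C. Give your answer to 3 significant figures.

From PV = nRT: V₁ = nRT₁/P₁ = 15.41 L.
Isothermal, so P V is constant: T₂ = T₁; P₂ = P₁·(V₁/V₂) = 17.15 atm.
P constant ⇒ V ∝ T: P₃ = P₂; T₃ = T₂·(V₃/V₂) = 318.7 K.
V constant ⇒ P ∝ T: V₄ = V₃; T₄ = T₃·(P₄/P₃) = 719.4 K.

T₄ ≈ 446 °C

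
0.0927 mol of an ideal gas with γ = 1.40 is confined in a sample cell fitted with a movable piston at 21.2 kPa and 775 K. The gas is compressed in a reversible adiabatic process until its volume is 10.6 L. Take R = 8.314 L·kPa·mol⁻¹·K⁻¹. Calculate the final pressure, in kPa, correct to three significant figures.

P₂ ≈ 83.3 kPa

From PV = nRT: V₁ = nRT₁/P₁ = 28.17 L.
Reversible adiabatic, γ = 1.40: T₂ = T₁·(V₁/V₂)^(γ−1) = 1146 K; P₂ = P₁·(V₁/V₂)^γ = 83.31 kPa.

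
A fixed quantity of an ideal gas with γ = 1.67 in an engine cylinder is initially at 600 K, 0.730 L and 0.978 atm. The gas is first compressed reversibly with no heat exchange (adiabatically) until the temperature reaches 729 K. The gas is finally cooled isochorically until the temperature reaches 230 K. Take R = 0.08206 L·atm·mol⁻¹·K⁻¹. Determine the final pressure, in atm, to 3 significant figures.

Reversible adiabatic, γ = 1.67: P₂ = P₁·(T₂/T₁)^(γ/(γ−1)) = 1.589 atm; V₂ = V₁·(T₁/T₂)^(1/(γ−1)) = 0.5459 L.
V constant ⇒ P ∝ T: V₃ = V₂; P₃ = P₂·(T₃/T₂) = 0.5014 atm.

P₃ ≈ 0.501 atm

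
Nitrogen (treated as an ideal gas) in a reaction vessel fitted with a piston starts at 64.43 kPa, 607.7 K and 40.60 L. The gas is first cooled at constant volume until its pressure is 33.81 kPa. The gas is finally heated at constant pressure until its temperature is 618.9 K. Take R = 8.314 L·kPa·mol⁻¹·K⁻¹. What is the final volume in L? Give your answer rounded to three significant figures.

V₃ ≈ 78.8 L

Isochoric, so P/T is constant: V₂ = V₁; T₂ = T₁·(P₂/P₁) = 318.9 K.
Isobaric, so V/T is constant: P₃ = P₂; V₃ = V₂·(T₃/T₂) = 78.80 L.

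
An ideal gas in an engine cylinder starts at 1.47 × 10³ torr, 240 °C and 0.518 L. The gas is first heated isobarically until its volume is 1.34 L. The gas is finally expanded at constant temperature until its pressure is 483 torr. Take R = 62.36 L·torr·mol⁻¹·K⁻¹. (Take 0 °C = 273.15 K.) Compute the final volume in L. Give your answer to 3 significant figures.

V₃ ≈ 4.08 L

Convert: T₁ = 513.1 K.
P constant ⇒ V ∝ T: P₂ = P₁; T₂ = T₁·(V₂/V₁) = 1327 K.
T constant ⇒ Boyle's law P V = const: T₃ = T₂; V₃ = V₂·(P₂/P₃) = 4.078 L.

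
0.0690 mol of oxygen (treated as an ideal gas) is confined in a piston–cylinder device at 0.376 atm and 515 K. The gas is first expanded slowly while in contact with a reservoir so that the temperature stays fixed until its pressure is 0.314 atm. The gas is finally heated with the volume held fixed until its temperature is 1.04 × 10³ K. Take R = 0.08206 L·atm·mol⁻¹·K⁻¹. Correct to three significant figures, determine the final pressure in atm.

P₃ ≈ 0.634 atm

From PV = nRT: V₁ = nRT₁/P₁ = 7.755 L.
Isothermal, so P V is constant: T₂ = T₁; V₂ = V₁·(P₁/P₂) = 9.287 L.
V constant ⇒ P ∝ T: V₃ = V₂; P₃ = P₂·(T₃/T₂) = 0.6341 atm.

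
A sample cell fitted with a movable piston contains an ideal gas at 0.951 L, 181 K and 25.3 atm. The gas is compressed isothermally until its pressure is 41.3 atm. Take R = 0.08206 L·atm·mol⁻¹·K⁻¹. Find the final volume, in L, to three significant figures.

T constant ⇒ Boyle's law P V = const: T₂ = T₁; V₂ = V₁·(P₁/P₂) = 0.5826 L.

V₂ ≈ 0.583 L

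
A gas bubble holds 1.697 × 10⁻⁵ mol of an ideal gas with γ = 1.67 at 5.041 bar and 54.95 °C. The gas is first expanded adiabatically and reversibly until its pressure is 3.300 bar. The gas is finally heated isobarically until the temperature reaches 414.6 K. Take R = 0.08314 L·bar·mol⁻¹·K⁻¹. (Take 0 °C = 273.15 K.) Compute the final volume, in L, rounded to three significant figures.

Convert: T₁ = 328.1 K.
From PV = nRT: V₁ = nRT₁/P₁ = 9.183e-05 L.
Reversible adiabatic, γ = 1.67: T₂ = T₁·(P₂/P₁)^((γ−1)/γ) = 276.8 K; V₂ = V₁·(P₁/P₂)^(1/γ) = 0.0001183 L.
P constant ⇒ V ∝ T: P₃ = P₂; V₃ = V₂·(T₃/T₂) = 0.0001773 L.

V₃ ≈ 0.000177 L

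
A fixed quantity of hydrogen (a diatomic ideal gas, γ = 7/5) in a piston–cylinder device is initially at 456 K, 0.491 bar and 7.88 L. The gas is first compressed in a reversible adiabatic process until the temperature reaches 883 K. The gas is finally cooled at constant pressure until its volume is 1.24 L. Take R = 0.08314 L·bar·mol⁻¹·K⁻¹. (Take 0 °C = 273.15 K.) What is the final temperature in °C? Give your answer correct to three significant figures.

T₃ ≈ 452 °C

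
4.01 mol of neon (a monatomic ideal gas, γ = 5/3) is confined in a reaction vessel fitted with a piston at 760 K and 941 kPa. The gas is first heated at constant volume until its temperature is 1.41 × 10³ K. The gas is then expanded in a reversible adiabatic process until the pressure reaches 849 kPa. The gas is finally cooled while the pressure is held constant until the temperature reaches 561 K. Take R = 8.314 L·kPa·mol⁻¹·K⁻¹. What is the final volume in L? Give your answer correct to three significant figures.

V₄ ≈ 22.0 L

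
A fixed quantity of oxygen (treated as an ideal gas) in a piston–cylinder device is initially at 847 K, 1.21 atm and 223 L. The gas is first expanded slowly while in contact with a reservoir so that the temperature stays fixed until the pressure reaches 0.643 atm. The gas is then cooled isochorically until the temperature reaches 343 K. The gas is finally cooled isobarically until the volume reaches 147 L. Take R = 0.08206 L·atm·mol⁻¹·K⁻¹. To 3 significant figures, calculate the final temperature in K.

Isothermal, so P V is constant: T₂ = T₁; V₂ = V₁·(P₁/P₂) = 419.6 L.
Isochoric, so P/T is constant: V₃ = V₂; P₃ = P₂·(T₃/T₂) = 0.2604 atm.
P constant ⇒ V ∝ T: P₄ = P₃; T₄ = T₃·(V₄/V₃) = 120.2 K.

T₄ ≈ 120 K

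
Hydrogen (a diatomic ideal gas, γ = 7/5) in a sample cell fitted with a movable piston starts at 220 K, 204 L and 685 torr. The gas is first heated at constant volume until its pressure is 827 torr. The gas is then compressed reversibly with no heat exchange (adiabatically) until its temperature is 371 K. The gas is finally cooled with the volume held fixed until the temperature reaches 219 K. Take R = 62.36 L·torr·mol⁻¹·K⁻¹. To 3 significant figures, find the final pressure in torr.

Isochoric, so P/T is constant: V₂ = V₁; T₂ = T₁·(P₂/P₁) = 265.6 K.
Reversible adiabatic, γ = 7/5: P₃ = P₂·(T₃/T₂)^(γ/(γ−1)) = 2664 torr; V₃ = V₂·(T₂/T₃)^(1/(γ−1)) = 88.47 L.
V constant ⇒ P ∝ T: V₄ = V₃; P₄ = P₃·(T₄/T₃) = 1572 torr.

P₄ ≈ 1.57e+03 torr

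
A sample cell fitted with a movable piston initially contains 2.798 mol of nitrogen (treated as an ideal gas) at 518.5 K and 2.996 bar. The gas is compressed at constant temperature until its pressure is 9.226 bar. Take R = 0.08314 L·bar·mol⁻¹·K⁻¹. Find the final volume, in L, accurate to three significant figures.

From PV = nRT: V₁ = nRT₁/P₁ = 40.26 L.
Isothermal, so P V is constant: T₂ = T₁; V₂ = V₁·(P₁/P₂) = 13.07 L.

V₂ ≈ 13.1 L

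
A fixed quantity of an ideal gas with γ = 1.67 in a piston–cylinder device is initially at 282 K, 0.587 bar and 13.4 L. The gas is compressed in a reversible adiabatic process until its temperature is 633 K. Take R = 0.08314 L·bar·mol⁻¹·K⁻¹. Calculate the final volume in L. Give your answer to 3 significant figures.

V₂ ≈ 4.01 L

Adiabatic (γ = 1.67), T V^(γ−1) and P V^γ constant: P₂ = P₁·(T₂/T₁)^(γ/(γ−1)) = 4.405 bar; V₂ = V₁·(T₁/T₂)^(1/(γ−1)) = 4.009 L.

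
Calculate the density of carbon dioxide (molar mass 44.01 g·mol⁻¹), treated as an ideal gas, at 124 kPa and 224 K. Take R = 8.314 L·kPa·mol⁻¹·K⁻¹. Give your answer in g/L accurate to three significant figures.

ρ = PM/(RT) = (124 × 44.01) / (8.314 × 224.0)

ρ ≈ 2.93 g/L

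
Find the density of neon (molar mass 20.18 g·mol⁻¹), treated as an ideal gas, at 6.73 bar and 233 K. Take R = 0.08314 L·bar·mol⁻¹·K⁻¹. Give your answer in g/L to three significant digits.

ρ = PM/(RT) = (6.73 × 20.18) / (0.08314 × 233.0)

ρ ≈ 7.01 g/L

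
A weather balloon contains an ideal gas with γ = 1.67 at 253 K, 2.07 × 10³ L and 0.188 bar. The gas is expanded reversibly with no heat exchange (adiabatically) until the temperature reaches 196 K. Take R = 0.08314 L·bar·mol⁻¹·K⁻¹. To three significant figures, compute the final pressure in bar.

Reversible adiabatic, γ = 1.67: P₂ = P₁·(T₂/T₁)^(γ/(γ−1)) = 0.09950 bar; V₂ = V₁·(T₁/T₂)^(1/(γ−1)) = 3030 L.

P₂ ≈ 0.0995 bar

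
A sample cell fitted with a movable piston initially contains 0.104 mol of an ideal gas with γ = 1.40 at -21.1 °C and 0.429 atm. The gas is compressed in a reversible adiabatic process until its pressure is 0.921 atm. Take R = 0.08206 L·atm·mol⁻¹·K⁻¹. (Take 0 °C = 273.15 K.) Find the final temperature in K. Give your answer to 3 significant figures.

T₂ ≈ 314 K

Convert: T₁ = 252.0 K.
From PV = nRT: V₁ = nRT₁/P₁ = 5.014 L.
Reversible adiabatic, γ = 1.40: T₂ = T₁·(P₂/P₁)^((γ−1)/γ) = 313.5 K; V₂ = V₁·(P₁/P₂)^(1/γ) = 2.905 L.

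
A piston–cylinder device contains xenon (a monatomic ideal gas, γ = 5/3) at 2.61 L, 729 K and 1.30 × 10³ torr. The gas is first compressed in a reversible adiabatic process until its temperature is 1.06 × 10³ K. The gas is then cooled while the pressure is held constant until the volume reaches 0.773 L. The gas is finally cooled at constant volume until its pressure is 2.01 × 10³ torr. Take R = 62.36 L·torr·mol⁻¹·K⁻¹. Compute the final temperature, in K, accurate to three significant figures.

T₄ ≈ 334 K

Reversible adiabatic, γ = 5/3: P₂ = P₁·(T₂/T₁)^(γ/(γ−1)) = 3314 torr; V₂ = V₁·(T₁/T₂)^(1/(γ−1)) = 1.489 L.
P constant ⇒ V ∝ T: P₃ = P₂; T₃ = T₂·(V₃/V₂) = 550.4 K.
Isochoric, so P/T is constant: V₄ = V₃; T₄ = T₃·(P₄/P₃) = 333.8 K.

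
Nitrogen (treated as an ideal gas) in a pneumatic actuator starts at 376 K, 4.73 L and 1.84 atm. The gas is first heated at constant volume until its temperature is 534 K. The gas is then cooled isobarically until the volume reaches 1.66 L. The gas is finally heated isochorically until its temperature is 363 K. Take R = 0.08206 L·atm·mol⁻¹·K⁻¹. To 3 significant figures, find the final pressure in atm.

Isochoric, so P/T is constant: V₂ = V₁; P₂ = P₁·(T₂/T₁) = 2.613 atm.
Isobaric, so V/T is constant: P₃ = P₂; T₃ = T₂·(V₃/V₂) = 187.4 K.
Isochoric, so P/T is constant: V₄ = V₃; P₄ = P₃·(T₄/T₃) = 5.062 atm.

P₄ ≈ 5.06 atm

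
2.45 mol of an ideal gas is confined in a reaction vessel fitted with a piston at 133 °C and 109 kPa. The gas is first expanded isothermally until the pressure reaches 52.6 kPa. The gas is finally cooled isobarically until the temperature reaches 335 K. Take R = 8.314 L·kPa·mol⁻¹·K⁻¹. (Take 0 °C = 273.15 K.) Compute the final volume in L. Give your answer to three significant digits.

Convert: T₁ = 406.1 K.
From PV = nRT: V₁ = nRT₁/P₁ = 75.90 L.
T constant ⇒ Boyle's law P V = const: T₂ = T₁; V₂ = V₁·(P₁/P₂) = 157.3 L.
P constant ⇒ V ∝ T: P₃ = P₂; V₃ = V₂·(T₃/T₂) = 129.7 L.

V₃ ≈ 130 L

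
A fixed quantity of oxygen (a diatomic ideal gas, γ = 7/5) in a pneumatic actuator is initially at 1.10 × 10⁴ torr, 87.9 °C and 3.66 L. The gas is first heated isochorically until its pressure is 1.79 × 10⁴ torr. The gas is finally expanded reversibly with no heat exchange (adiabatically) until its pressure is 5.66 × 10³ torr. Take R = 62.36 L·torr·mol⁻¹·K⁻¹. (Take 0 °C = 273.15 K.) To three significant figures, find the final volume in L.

Convert: T₁ = 361.0 K.
Isochoric, so P/T is constant: V₂ = V₁; T₂ = T₁·(P₂/P₁) = 587.5 K.
Reversible adiabatic, γ = 7/5: T₃ = T₂·(P₃/P₂)^((γ−1)/γ) = 422.8 K; V₃ = V₂·(P₂/P₃)^(1/γ) = 8.330 L.

V₃ ≈ 8.33 L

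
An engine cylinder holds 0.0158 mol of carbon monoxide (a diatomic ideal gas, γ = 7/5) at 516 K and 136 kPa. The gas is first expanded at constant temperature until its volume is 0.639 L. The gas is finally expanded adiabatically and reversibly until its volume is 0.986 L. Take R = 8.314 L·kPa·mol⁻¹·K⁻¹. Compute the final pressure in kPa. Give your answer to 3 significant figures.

From PV = nRT: V₁ = nRT₁/P₁ = 0.4984 L.
T constant ⇒ Boyle's law P V = const: T₂ = T₁; P₂ = P₁·(V₁/V₂) = 106.1 kPa.
Reversible adiabatic, γ = 7/5: T₃ = T₂·(V₂/V₃)^(γ−1) = 433.8 K; P₃ = P₂·(V₂/V₃)^γ = 57.79 kPa.

P₃ ≈ 57.8 kPa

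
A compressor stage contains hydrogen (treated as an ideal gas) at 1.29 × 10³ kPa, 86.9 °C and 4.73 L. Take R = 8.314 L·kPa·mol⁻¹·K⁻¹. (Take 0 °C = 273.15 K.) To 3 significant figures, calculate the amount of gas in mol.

n ≈ 2.04 mol

Convert: T = 360.05 K.
PV = nRT ⇒ n = PV/(RT) = (1.29e+03 × 4.73) / (8.314 × 360.05)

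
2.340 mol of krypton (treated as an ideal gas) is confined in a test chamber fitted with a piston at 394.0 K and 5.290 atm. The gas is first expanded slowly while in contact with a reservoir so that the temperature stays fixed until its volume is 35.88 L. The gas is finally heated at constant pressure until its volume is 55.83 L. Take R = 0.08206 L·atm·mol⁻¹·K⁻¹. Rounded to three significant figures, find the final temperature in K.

From PV = nRT: V₁ = nRT₁/P₁ = 14.30 L.
Isothermal, so P V is constant: T₂ = T₁; P₂ = P₁·(V₁/V₂) = 2.109 atm.
P constant ⇒ V ∝ T: P₃ = P₂; T₃ = T₂·(V₃/V₂) = 613.1 K.

T₃ ≈ 613 K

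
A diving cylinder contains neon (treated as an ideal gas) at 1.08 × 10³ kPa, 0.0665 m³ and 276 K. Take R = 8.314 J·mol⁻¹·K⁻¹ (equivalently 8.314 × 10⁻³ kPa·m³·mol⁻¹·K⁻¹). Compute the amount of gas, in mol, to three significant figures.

PV = nRT ⇒ n = PV/(RT) = (1.08e+03 × 0.0665) / (8.314 × 10⁻³ × 276)

n ≈ 31.3 mol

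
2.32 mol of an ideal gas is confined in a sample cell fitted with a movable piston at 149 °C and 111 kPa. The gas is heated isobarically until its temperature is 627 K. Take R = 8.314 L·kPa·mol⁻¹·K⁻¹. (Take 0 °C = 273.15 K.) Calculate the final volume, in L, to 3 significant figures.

V₂ ≈ 109 L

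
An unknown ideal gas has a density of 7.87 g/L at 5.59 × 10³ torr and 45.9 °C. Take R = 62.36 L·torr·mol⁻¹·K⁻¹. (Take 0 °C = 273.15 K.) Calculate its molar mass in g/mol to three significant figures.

M ≈ 28.0 g/mol

ρ = PM/(RT) ⇒ M = ρRT/P = (7.87 × 62.36 × 319.0) / 5.59e+03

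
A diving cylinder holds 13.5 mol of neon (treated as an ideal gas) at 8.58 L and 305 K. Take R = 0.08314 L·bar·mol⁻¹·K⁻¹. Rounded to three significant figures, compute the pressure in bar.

P ≈ 39.9 bar

PV = nRT ⇒ P = nRT/V = (13.5 × 0.08314 × 305) / 8.58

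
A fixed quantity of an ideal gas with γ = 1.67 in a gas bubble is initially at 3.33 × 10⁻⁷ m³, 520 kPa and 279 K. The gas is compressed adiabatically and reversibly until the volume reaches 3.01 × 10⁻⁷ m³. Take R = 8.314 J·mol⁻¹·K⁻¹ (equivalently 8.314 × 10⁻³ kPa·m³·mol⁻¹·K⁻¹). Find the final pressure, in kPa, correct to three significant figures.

Reversible adiabatic, γ = 1.67: T₂ = T₁·(V₁/V₂)^(γ−1) = 298.5 K; P₂ = P₁·(V₁/V₂)^γ = 615.6 kPa.

P₂ ≈ 616 kPa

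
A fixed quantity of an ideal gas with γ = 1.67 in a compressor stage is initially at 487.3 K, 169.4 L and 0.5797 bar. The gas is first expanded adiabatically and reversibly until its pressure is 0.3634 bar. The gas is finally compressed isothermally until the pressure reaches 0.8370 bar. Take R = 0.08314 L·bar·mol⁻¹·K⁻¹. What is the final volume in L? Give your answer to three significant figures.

Adiabatic (γ = 1.67), T V^(γ−1) and P V^γ constant: T₂ = T₁·(P₂/P₁)^((γ−1)/γ) = 404.0 K; V₂ = V₁·(P₁/P₂)^(1/γ) = 224.1 L.
T constant ⇒ Boyle's law P V = const: T₃ = T₂; V₃ = V₂·(P₂/P₃) = 97.28 L.

V₃ ≈ 97.3 L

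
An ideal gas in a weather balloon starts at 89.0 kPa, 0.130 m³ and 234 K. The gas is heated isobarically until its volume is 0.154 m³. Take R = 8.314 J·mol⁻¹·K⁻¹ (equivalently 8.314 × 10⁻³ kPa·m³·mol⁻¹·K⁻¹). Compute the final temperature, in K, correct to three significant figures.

P constant ⇒ V ∝ T: P₂ = P₁; T₂ = T₁·(V₂/V₁) = 277.2 K.

T₂ ≈ 277 K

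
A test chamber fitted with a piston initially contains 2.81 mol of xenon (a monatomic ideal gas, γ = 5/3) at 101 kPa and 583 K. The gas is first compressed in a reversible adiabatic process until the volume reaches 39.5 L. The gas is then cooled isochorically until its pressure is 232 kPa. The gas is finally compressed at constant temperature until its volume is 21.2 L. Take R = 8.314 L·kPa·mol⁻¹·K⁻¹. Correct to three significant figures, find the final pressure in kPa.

P₄ ≈ 432 kPa

From PV = nRT: V₁ = nRT₁/P₁ = 134.9 L.
Reversible adiabatic, γ = 5/3: T₂ = T₁·(V₁/V₂)^(γ−1) = 1322 K; P₂ = P₁·(V₁/V₂)^γ = 781.8 kPa.
V constant ⇒ P ∝ T: V₃ = V₂; T₃ = T₂·(P₃/P₂) = 392.3 K.
Isothermal, so P V is constant: T₄ = T₃; P₄ = P₃·(V₃/V₄) = 432.3 kPa.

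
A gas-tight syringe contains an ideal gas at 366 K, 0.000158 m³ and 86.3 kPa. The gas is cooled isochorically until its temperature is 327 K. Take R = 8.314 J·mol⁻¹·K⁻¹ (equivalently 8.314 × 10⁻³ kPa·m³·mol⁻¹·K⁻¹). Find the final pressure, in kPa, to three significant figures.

P₂ ≈ 77.1 kPa

V constant ⇒ P ∝ T: V₂ = V₁; P₂ = P₁·(T₂/T₁) = 77.10 kPa.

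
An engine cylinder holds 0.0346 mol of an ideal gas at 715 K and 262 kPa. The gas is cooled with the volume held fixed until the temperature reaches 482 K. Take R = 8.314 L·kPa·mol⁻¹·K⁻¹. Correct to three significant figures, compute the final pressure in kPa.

From PV = nRT: V₁ = nRT₁/P₁ = 0.7850 L.
V constant ⇒ P ∝ T: V₂ = V₁; P₂ = P₁·(T₂/T₁) = 176.6 kPa.

P₂ ≈ 177 kPa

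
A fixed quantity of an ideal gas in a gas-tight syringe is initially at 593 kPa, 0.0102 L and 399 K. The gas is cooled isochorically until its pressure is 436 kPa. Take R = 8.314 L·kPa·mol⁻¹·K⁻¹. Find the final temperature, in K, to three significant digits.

T₂ ≈ 293 K

V constant ⇒ P ∝ T: V₂ = V₁; T₂ = T₁·(P₂/P₁) = 293.4 K.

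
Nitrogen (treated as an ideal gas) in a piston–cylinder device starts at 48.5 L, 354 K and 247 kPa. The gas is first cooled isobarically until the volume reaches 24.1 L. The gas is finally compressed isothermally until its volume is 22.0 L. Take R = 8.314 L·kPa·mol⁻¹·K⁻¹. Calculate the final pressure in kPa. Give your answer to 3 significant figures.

Isobaric, so V/T is constant: P₂ = P₁; T₂ = T₁·(V₂/V₁) = 175.9 K.
T constant ⇒ Boyle's law P V = const: T₃ = T₂; P₃ = P₂·(V₂/V₃) = 270.6 kPa.

P₃ ≈ 271 kPa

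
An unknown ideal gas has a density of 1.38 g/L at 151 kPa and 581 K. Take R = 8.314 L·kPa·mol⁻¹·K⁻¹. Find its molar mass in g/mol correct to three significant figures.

M ≈ 44.1 g/mol

ρ = PM/(RT) ⇒ M = ρRT/P = (1.38 × 8.314 × 581.0) / 151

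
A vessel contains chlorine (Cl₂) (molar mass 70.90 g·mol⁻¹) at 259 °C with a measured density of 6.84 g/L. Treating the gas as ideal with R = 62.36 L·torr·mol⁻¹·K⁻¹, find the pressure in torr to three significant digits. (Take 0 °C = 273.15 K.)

ρ = PM/(RT) ⇒ P = ρRT/M = (6.84 × 62.36 × 532.1) / 70.90

P ≈ 3.20e+03 torr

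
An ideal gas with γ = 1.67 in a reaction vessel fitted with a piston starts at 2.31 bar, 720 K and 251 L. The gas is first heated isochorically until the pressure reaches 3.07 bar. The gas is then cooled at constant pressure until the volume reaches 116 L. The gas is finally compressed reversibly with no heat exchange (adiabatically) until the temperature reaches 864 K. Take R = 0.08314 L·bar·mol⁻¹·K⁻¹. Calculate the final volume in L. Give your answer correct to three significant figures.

V₄ ≈ 42.7 L

Isochoric, so P/T is constant: V₂ = V₁; T₂ = T₁·(P₂/P₁) = 956.9 K.
P constant ⇒ V ∝ T: P₃ = P₂; T₃ = T₂·(V₃/V₂) = 442.2 K.
Reversible adiabatic, γ = 1.67: P₄ = P₃·(T₄/T₃)^(γ/(γ−1)) = 16.30 bar; V₄ = V₃·(T₃/T₄)^(1/(γ−1)) = 42.69 L.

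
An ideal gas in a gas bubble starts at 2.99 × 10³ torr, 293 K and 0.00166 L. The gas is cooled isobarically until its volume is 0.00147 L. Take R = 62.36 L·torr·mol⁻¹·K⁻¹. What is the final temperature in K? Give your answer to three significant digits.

Isobaric, so V/T is constant: P₂ = P₁; T₂ = T₁·(V₂/V₁) = 259.5 K.

T₂ ≈ 259 K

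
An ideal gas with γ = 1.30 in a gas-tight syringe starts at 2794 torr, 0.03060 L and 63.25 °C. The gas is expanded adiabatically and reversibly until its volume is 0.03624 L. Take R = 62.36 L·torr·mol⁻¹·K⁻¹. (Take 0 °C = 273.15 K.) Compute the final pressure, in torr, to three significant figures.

P₂ ≈ 2.24e+03 torr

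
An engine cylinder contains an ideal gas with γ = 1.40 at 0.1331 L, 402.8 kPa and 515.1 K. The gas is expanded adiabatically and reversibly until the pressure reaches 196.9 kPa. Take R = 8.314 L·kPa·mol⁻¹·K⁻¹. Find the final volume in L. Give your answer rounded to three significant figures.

V₂ ≈ 0.222 L

Reversible adiabatic, γ = 1.40: T₂ = T₁·(P₂/P₁)^((γ−1)/γ) = 419.8 K; V₂ = V₁·(P₁/P₂)^(1/γ) = 0.2219 L.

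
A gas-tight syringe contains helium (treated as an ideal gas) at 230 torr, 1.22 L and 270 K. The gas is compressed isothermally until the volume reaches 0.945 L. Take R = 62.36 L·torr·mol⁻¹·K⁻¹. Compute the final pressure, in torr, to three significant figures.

Isothermal, so P V is constant: T₂ = T₁; P₂ = P₁·(V₁/V₂) = 296.9 torr.

P₂ ≈ 297 torr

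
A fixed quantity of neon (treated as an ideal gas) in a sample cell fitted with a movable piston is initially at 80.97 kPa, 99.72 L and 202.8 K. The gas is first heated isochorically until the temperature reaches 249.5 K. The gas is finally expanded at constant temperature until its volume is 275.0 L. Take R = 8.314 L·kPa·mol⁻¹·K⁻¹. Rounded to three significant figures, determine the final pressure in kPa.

V constant ⇒ P ∝ T: V₂ = V₁; P₂ = P₁·(T₂/T₁) = 99.62 kPa.
Isothermal, so P V is constant: T₃ = T₂; P₃ = P₂·(V₂/V₃) = 36.12 kPa.

P₃ ≈ 36.1 kPa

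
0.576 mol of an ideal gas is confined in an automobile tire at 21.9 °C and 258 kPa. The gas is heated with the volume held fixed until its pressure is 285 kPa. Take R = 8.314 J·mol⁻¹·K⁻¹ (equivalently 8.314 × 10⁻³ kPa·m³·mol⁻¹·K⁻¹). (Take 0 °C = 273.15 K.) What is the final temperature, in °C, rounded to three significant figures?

Convert: T₁ = 295.0 K.
From PV = nRT: V₁ = nRT₁/P₁ = 0.005477 m³.
V constant ⇒ P ∝ T: V₂ = V₁; T₂ = T₁·(P₂/P₁) = 325.9 K.

T₂ ≈ 52.8 °C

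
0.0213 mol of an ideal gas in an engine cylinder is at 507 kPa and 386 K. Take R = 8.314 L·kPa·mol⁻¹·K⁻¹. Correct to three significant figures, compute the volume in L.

V ≈ 0.135 L

PV = nRT ⇒ V = nRT/P = (0.0213 × 8.314 × 386) / 507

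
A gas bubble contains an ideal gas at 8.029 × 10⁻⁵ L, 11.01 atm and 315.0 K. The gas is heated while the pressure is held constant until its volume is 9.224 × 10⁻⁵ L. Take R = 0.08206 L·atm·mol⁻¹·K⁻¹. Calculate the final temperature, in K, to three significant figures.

T₂ ≈ 362 K

Isobaric, so V/T is constant: P₂ = P₁; T₂ = T₁·(V₂/V₁) = 361.9 K.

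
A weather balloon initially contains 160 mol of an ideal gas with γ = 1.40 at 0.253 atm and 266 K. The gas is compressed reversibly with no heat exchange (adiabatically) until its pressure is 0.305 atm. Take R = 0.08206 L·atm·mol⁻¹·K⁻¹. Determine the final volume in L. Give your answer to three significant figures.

V₂ ≈ 1.21e+04 L

From PV = nRT: V₁ = nRT₁/P₁ = 1.380e+04 L.
Adiabatic (γ = 1.40), T V^(γ−1) and P V^γ constant: T₂ = T₁·(P₂/P₁)^((γ−1)/γ) = 280.6 K; V₂ = V₁·(P₁/P₂)^(1/γ) = 1.208e+04 L.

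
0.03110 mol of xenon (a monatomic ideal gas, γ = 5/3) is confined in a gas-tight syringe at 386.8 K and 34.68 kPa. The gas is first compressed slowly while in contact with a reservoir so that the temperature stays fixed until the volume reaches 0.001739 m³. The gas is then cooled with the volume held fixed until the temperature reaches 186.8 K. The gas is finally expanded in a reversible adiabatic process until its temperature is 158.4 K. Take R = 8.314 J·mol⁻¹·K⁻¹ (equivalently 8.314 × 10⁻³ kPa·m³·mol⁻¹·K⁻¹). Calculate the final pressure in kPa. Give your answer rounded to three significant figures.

P₄ ≈ 18.4 kPa

From PV = nRT: V₁ = nRT₁/P₁ = 0.002884 m³.
Isothermal, so P V is constant: T₂ = T₁; P₂ = P₁·(V₁/V₂) = 57.51 kPa.
V constant ⇒ P ∝ T: V₃ = V₂; P₃ = P₂·(T₃/T₂) = 27.77 kPa.
Adiabatic (γ = 5/3), T V^(γ−1) and P V^γ constant: P₄ = P₃·(T₄/T₃)^(γ/(γ−1)) = 18.39 kPa; V₄ = V₃·(T₃/T₄)^(1/(γ−1)) = 0.002227 m³.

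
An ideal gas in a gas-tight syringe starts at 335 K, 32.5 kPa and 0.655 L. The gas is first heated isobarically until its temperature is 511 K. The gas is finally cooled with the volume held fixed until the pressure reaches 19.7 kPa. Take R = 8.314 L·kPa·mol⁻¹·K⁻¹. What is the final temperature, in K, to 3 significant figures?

T₃ ≈ 310 K

Isobaric, so V/T is constant: P₂ = P₁; V₂ = V₁·(T₂/T₁) = 0.9991 L.
V constant ⇒ P ∝ T: V₃ = V₂; T₃ = T₂·(P₃/P₂) = 309.7 K.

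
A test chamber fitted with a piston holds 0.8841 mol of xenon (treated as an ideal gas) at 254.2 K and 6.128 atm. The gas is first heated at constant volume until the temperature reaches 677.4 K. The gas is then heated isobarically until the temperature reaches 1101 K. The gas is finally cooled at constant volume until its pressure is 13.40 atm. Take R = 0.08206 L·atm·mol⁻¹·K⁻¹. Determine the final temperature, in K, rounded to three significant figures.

From PV = nRT: V₁ = nRT₁/P₁ = 3.009 L.
V constant ⇒ P ∝ T: V₂ = V₁; P₂ = P₁·(T₂/T₁) = 16.33 atm.
P constant ⇒ V ∝ T: P₃ = P₂; V₃ = V₂·(T₃/T₂) = 4.891 L.
Isochoric, so P/T is constant: V₄ = V₃; T₄ = T₃·(P₄/P₃) = 903.4 K.

T₄ ≈ 903 K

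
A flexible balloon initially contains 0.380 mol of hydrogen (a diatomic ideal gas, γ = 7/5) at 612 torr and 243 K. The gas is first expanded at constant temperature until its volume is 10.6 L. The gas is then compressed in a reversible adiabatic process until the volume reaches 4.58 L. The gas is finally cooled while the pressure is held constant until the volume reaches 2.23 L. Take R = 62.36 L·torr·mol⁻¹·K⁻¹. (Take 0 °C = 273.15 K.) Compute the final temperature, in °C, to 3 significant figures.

T₄ ≈ -108 °C

From PV = nRT: V₁ = nRT₁/P₁ = 9.409 L.
Isothermal, so P V is constant: T₂ = T₁; P₂ = P₁·(V₁/V₂) = 543.2 torr.
Adiabatic (γ = 7/5), T V^(γ−1) and P V^γ constant: T₃ = T₂·(V₂/V₃)^(γ−1) = 339.9 K; P₃ = P₂·(V₂/V₃)^γ = 1759 torr.
Isobaric, so V/T is constant: P₄ = P₃; T₄ = T₃·(V₄/V₃) = 165.5 K.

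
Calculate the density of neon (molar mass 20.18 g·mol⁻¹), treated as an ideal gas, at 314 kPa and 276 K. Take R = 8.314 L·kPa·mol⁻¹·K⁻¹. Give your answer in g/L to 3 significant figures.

ρ = PM/(RT) = (314 × 20.18) / (8.314 × 276.0)

ρ ≈ 2.76 g/L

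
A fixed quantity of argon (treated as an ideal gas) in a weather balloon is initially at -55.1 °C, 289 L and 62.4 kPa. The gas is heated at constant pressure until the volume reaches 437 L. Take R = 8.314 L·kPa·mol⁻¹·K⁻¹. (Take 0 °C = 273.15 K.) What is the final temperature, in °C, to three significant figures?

Convert: T₁ = 218.0 K.
P constant ⇒ V ∝ T: P₂ = P₁; T₂ = T₁·(V₂/V₁) = 329.7 K.

T₂ ≈ 56.6 °C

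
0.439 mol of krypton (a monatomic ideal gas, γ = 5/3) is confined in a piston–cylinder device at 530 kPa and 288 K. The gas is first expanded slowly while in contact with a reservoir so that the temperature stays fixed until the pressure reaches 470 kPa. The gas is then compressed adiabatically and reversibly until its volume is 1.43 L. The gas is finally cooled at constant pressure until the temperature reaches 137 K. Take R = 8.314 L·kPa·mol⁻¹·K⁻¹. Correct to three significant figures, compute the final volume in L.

From PV = nRT: V₁ = nRT₁/P₁ = 1.983 L.
Isothermal, so P V is constant: T₂ = T₁; V₂ = V₁·(P₁/P₂) = 2.237 L.
Reversible adiabatic, γ = 5/3: T₃ = T₂·(V₂/V₃)^(γ−1) = 388.0 K; P₃ = P₂·(V₂/V₃)^γ = 990.4 kPa.
P constant ⇒ V ∝ T: P₄ = P₃; V₄ = V₃·(T₄/T₃) = 0.5049 L.

V₄ ≈ 0.505 L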